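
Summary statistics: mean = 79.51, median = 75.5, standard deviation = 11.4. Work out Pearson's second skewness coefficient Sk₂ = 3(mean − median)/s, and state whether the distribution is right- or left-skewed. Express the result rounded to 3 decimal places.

1.055, right-skewed

Sk₂ = 3(79.51 − 75.5) / 11.4 = 3 × 4.0100 / 11.4
    = 12.0300 / 11.4 ≈ 1.055
Sk₂ > 0 ⇒ mean > median ⇒ right-skewed (positive skew).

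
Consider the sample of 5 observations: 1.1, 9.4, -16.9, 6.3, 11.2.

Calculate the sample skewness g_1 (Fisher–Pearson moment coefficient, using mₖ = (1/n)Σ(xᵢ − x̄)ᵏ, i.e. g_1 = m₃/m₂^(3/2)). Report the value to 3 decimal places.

-1.113

x̄ = (1.1 + 9.4 - 16.9 + 6.3 + 11.2) / 5 = 2.2200
deviations (xᵢ − x̄): -1.1200, 7.1800, -19.1200, 4.0800, 8.9800
Σ(xᵢ − x̄)² = 515.6680 ⇒ m₂ = 515.6680/5 = 103.13360
Σ(xᵢ − x̄)³ = -5828.9731 ⇒ m₃ = -5828.9731/5 = -1165.79462
m₂^(3/2) = 103.13360^(1.5) = 1047.37033
g_1 = m₃ / m₂^(3/2) = -1165.79462 / 1047.37033 ≈ -1.113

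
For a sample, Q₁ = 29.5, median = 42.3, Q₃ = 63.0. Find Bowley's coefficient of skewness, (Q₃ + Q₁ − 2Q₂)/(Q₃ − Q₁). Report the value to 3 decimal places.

numerator: Q₃ + Q₁ − 2Q₂ = 63.0 + 29.5 − 2×42.3 = 7.9000
denominator: Q₃ − Q₁ = 63.0 − 29.5 = 33.5000
Bowley skewness = 7.9000 / 33.5000 ≈ 0.236

0.236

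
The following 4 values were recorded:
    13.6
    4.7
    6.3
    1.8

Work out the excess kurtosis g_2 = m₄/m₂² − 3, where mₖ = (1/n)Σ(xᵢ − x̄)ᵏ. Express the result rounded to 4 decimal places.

x̄ = 6.6000
Σ(xᵢ − x̄)² = 75.7400 ⇒ m₂ = 18.93500
Σ(xᵢ − x̄)⁴ = 2944.8818 ⇒ m₄ = 736.22045
m₂² = 358.53422
g_2 = m₄/m₂² − 3 = 2.05342 − 3 ≈ -0.9466

-0.9466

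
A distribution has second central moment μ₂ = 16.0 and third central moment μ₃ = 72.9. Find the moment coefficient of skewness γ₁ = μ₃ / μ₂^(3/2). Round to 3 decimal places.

1.139

σ = √μ₂ = √16.0 = 4.00000
σ³ = μ₂^(3/2) = 64.00000
γ₁ = μ₃/σ³ = 72.9 / 64.00000 ≈ 1.139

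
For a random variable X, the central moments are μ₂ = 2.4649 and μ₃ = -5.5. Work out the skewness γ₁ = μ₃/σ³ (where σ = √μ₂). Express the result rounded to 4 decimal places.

-1.4212

σ = √μ₂ = √2.4649 = 1.57000
σ³ = μ₂^(3/2) = 3.86989
γ₁ = μ₃/σ³ = -5.5 / 3.86989 ≈ -1.4212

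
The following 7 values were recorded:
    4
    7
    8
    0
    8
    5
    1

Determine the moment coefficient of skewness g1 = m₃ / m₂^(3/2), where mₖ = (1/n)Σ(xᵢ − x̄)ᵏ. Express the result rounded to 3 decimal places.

x̄ = (4 + 7 + 8 + 0 + 8 + 5 + 1) / 7 = 4.7143
deviations (xᵢ − x̄): -0.7143, 2.2857, 3.2857, -4.7143, 3.2857, 0.2857, -3.7143
Σ(xᵢ − x̄)² = 63.4286 ⇒ m₂ = 63.4286/7 = 9.06122
Σ(xᵢ − x̄)³ = -73.4694 ⇒ m₃ = -73.4694/7 = -10.49563
m₂^(3/2) = 9.06122^(1.5) = 27.27598
g1 = m₃ / m₂^(3/2) = -10.49563 / 27.27598 ≈ -0.385

-0.385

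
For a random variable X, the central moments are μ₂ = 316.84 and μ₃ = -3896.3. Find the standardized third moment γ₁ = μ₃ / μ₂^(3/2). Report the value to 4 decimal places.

-0.6909

σ = √μ₂ = √316.84 = 17.80000
σ³ = μ₂^(3/2) = 5639.75200
γ₁ = μ₃/σ³ = -3896.3 / 5639.75200 ≈ -0.6909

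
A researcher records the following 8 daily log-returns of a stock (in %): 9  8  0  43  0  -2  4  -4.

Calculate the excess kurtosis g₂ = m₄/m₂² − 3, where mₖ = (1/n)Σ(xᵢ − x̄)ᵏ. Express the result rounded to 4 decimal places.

2.1339

x̄ = 7.2500
Σ(xᵢ − x̄)² = 1609.5000 ⇒ m₂ = 201.18750
Σ(xᵢ − x̄)⁴ = 1662429.6563 ⇒ m₄ = 207803.70703
m₂² = 40476.41016
g₂ = m₄/m₂² − 3 = 5.13395 − 3 ≈ 2.1339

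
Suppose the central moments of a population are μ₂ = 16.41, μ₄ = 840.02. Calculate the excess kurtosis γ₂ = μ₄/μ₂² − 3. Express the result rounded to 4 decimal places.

0.1194

μ₂² = 16.41² = 269.28810
μ₄/μ₂² = 840.02 / 269.28810 = 3.11941
γ₂ = 3.11941 − 3 ≈ 0.1194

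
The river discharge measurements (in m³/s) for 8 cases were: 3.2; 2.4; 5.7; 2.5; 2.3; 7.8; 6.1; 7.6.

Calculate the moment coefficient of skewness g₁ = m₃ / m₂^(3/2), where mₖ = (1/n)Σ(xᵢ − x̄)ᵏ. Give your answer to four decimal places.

0.2070

x̄ = (3.2 + 2.4 + 5.7 + 2.5 + 2.3 + 7.8 + 6.1 + 7.6) / 8 = 4.7000
deviations (xᵢ − x̄): -1.5000, -2.3000, 1.0000, -2.2000, -2.4000, 3.1000, 1.4000, 2.9000
Σ(xᵢ − x̄)² = 39.1200 ⇒ m₂ = 39.1200/8 = 4.89000
Σ(xᵢ − x̄)³ = 17.9100 ⇒ m₃ = 17.9100/8 = 2.23875
m₂^(3/2) = 4.89000^(1.5) = 10.81343
g₁ = m₃ / m₂^(3/2) = 2.23875 / 10.81343 ≈ 0.2070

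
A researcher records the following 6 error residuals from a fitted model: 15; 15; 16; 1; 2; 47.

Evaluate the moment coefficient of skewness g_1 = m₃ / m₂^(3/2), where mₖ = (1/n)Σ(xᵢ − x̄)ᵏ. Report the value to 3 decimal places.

x̄ = (15 + 15 + 16 + 1 + 2 + 47) / 6 = 16.0000
deviations (xᵢ − x̄): -1.0000, -1.0000, 0.0000, -15.0000, -14.0000, 31.0000
Σ(xᵢ − x̄)² = 1384.0000 ⇒ m₂ = 1384.0000/6 = 230.66667
Σ(xᵢ − x̄)³ = 23670.0000 ⇒ m₃ = 23670.0000/6 = 3945.00000
m₂^(3/2) = 230.66667^(1.5) = 3503.29944
g_1 = m₃ / m₂^(3/2) = 3945.00000 / 3503.29944 ≈ 1.126

1.126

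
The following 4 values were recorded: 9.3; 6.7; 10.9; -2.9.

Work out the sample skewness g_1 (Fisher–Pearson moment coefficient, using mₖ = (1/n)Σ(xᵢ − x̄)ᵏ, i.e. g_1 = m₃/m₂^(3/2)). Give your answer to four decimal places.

x̄ = (9.3 + 6.7 + 10.9 - 2.9) / 4 = 6.0000
deviations (xᵢ − x̄): 3.3000, 0.7000, 4.9000, -8.9000
Σ(xᵢ − x̄)² = 114.6000 ⇒ m₂ = 114.6000/4 = 28.65000
Σ(xᵢ − x̄)³ = -551.0400 ⇒ m₃ = -551.0400/4 = -137.76000
m₂^(3/2) = 28.65000^(1.5) = 153.35112
g_1 = m₃ / m₂^(3/2) = -137.76000 / 153.35112 ≈ -0.8983

-0.8983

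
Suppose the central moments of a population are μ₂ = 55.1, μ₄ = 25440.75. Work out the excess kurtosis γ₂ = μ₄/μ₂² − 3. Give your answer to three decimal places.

μ₂² = 55.1² = 3036.01000
μ₄/μ₂² = 25440.75 / 3036.01000 = 8.37967
γ₂ = 8.37967 − 3 ≈ 5.380

5.380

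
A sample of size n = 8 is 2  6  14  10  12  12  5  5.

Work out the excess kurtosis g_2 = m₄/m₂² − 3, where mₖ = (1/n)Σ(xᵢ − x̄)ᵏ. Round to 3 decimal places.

-1.439

x̄ = 8.2500
Σ(xᵢ − x̄)² = 129.5000 ⇒ m₂ = 16.18750
Σ(xᵢ − x̄)⁴ = 3272.6563 ⇒ m₄ = 409.08203
m₂² = 262.03516
g_2 = m₄/m₂² − 3 = 1.56117 − 3 ≈ -1.439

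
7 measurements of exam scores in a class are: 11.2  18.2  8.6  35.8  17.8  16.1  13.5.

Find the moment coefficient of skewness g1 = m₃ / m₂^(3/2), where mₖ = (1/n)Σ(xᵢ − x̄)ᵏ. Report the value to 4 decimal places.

1.3852

x̄ = (11.2 + 18.2 + 8.6 + 35.8 + 17.8 + 16.1 + 13.5) / 7 = 17.3143
deviations (xᵢ − x̄): -6.1143, 0.8857, -8.7143, 18.4857, 0.4857, -1.2143, -3.8143
Σ(xᵢ − x̄)² = 472.0886 ⇒ m₂ = 472.0886/7 = 67.44122
Σ(xᵢ − x̄)³ = 5370.1626 ⇒ m₃ = 5370.1626/7 = 767.16609
m₂^(3/2) = 67.44122^(1.5) = 553.84491
g1 = m₃ / m₂^(3/2) = 767.16609 / 553.84491 ≈ 1.3852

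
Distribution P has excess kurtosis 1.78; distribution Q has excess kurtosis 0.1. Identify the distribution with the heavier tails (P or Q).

Higher excess kurtosis ⇒ heavier tails relative to the normal distribution.
1.78 vs 0.1: the larger is 1.78, so P has heavier tails.

P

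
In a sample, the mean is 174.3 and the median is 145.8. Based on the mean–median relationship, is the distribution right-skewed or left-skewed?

right-skewed

mean − median = 174.3 − 145.8 = 28.5
mean > median ⇒ the longer tail is on the right ⇒ right-skewed (positively skewed).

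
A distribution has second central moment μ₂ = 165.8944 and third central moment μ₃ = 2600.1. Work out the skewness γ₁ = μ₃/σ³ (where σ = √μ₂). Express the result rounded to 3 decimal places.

1.217

σ = √μ₂ = √165.8944 = 12.88000
σ³ = μ₂^(3/2) = 2136.71987
γ₁ = μ₃/σ³ = 2600.1 / 2136.71987 ≈ 1.217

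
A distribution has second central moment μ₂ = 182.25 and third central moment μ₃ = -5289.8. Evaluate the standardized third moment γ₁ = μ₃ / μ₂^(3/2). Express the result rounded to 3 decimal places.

-2.150

σ = √μ₂ = √182.25 = 13.50000
σ³ = μ₂^(3/2) = 2460.37500
γ₁ = μ₃/σ³ = -5289.8 / 2460.37500 ≈ -2.150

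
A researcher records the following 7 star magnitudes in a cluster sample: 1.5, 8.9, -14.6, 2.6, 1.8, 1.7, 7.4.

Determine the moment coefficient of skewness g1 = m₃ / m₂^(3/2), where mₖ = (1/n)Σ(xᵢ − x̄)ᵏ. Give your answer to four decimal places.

-1.3668

x̄ = (1.5 + 8.9 - 14.6 + 2.6 + 1.8 + 1.7 + 7.4) / 7 = 1.3286
deviations (xᵢ − x̄): 0.1714, 7.5714, -15.9286, 1.2714, 0.4714, 0.3714, 6.0714
Σ(xᵢ − x̄)² = 349.9143 ⇒ m₂ = 349.9143/7 = 49.98776
Σ(xᵢ − x̄)³ = -3381.3208 ⇒ m₃ = -3381.3208/7 = -483.04583
m₂^(3/2) = 49.98776^(1.5) = 353.42352
g1 = m₃ / m₂^(3/2) = -483.04583 / 353.42352 ≈ -1.3668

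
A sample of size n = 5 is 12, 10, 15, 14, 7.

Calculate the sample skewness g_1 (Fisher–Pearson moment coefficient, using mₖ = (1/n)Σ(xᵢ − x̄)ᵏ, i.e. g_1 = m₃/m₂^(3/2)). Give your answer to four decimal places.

-0.4079

x̄ = (12 + 10 + 15 + 14 + 7) / 5 = 11.6000
deviations (xᵢ − x̄): 0.4000, -1.6000, 3.4000, 2.4000, -4.6000
Σ(xᵢ − x̄)² = 41.2000 ⇒ m₂ = 41.2000/5 = 8.24000
Σ(xᵢ − x̄)³ = -48.2400 ⇒ m₃ = -48.2400/5 = -9.64800
m₂^(3/2) = 8.24000^(1.5) = 23.65325
g_1 = m₃ / m₂^(3/2) = -9.64800 / 23.65325 ≈ -0.4079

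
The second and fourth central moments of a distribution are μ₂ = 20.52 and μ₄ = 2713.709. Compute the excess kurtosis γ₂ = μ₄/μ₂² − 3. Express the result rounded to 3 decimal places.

μ₂² = 20.52² = 421.07040
μ₄/μ₂² = 2713.709 / 421.07040 = 6.44479
γ₂ = 6.44479 − 3 ≈ 3.445

3.445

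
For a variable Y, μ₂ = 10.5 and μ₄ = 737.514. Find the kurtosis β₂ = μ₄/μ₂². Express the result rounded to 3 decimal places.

6.689

μ₂² = 10.5² = 110.25000
μ₄/μ₂² = 737.514 / 110.25000 = 6.68947
β₂ ≈ 6.689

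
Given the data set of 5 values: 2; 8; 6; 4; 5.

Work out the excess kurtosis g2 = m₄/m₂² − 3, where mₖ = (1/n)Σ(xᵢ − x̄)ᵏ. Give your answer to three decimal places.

-0.950

x̄ = 5.0000
Σ(xᵢ − x̄)² = 20.0000 ⇒ m₂ = 4.00000
Σ(xᵢ − x̄)⁴ = 164.0000 ⇒ m₄ = 32.80000
m₂² = 16.00000
g2 = m₄/m₂² − 3 = 2.05000 − 3 ≈ -0.950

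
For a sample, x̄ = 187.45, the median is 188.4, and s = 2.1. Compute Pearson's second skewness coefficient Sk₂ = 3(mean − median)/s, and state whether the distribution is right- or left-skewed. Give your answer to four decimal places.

-1.3571, left-skewed

Sk₂ = 3(187.45 − 188.4) / 2.1 = 3 × -0.9500 / 2.1
    = -2.8500 / 2.1 ≈ -1.3571
Sk₂ < 0 ⇒ mean < median ⇒ left-skewed (negative skew).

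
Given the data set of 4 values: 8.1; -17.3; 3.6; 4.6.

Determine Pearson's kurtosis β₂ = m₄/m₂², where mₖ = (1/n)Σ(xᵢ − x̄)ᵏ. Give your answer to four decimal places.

x̄ = -0.2500
Σ(xᵢ − x̄)² = 398.7700 ⇒ m₂ = 99.69250
Σ(xᵢ − x̄)⁴ = 90142.1850 ⇒ m₄ = 22535.54626
m₂² = 9938.59456
β₂ = m₄/m₂² = 22535.54626 / 9938.59456 ≈ 2.2675

2.2675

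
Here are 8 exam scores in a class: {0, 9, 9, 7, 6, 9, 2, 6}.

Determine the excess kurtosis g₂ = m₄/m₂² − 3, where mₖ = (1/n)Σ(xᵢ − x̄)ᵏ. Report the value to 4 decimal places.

x̄ = 6.0000
Σ(xᵢ − x̄)² = 80.0000 ⇒ m₂ = 10.00000
Σ(xᵢ − x̄)⁴ = 1796.0000 ⇒ m₄ = 224.50000
m₂² = 100.00000
g₂ = m₄/m₂² − 3 = 2.24500 − 3 ≈ -0.7550

-0.7550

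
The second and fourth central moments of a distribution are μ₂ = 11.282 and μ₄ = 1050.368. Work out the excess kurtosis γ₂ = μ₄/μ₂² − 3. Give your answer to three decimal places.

μ₂² = 11.282² = 127.28352
μ₄/μ₂² = 1050.368 / 127.28352 = 8.25219
γ₂ = 8.25219 − 3 ≈ 5.252

5.252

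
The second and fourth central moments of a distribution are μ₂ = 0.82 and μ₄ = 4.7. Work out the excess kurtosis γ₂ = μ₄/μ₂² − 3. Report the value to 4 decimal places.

3.9899

μ₂² = 0.82² = 0.67240
μ₄/μ₂² = 4.7 / 0.67240 = 6.98989
γ₂ = 6.98989 − 3 ≈ 3.9899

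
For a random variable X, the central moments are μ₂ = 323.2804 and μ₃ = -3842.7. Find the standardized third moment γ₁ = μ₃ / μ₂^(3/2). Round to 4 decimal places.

σ = √μ₂ = √323.2804 = 17.98000
σ³ = μ₂^(3/2) = 5812.58159
γ₁ = μ₃/σ³ = -3842.7 / 5812.58159 ≈ -0.6611

-0.6611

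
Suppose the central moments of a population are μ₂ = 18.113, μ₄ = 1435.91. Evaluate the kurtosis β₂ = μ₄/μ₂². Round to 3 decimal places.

μ₂² = 18.113² = 328.08077
μ₄/μ₂² = 1435.91 / 328.08077 = 4.37670
β₂ ≈ 4.377

4.377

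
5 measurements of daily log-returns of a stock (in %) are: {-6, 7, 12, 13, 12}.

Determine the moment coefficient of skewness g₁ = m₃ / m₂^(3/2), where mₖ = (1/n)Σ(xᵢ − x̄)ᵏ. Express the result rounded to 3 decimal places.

-1.214

x̄ = (-6 + 7 + 12 + 13 + 12) / 5 = 7.6000
deviations (xᵢ − x̄): -13.6000, -0.6000, 4.4000, 5.4000, 4.4000
Σ(xᵢ − x̄)² = 253.2000 ⇒ m₂ = 253.2000/5 = 50.64000
Σ(xᵢ − x̄)³ = -2187.8400 ⇒ m₃ = -2187.8400/5 = -437.56800
m₂^(3/2) = 50.64000^(1.5) = 360.36329
g₁ = m₃ / m₂^(3/2) = -437.56800 / 360.36329 ≈ -1.214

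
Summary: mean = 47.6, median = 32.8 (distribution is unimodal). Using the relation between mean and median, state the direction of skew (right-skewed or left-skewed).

mean − median = 47.6 − 32.8 = 14.8
mean > median ⇒ the longer tail is on the right ⇒ right-skewed (positively skewed).

right-skewed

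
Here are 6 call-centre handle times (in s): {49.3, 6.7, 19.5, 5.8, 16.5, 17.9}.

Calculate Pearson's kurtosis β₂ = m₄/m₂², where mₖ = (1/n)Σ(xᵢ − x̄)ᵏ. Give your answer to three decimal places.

3.336

x̄ = 19.2833
Σ(xᵢ − x̄)² = 1250.8483 ⇒ m₂ = 208.47472
Σ(xᵢ − x̄)⁴ = 869988.1644 ⇒ m₄ = 144998.02740
m₂² = 43461.70981
β₂ = m₄/m₂² = 144998.02740 / 43461.70981 ≈ 3.336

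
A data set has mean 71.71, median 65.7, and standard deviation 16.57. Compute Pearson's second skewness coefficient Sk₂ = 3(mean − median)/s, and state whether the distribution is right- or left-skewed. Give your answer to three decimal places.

Sk₂ = 3(71.71 − 65.7) / 16.57 = 3 × 6.0100 / 16.57
    = 18.0300 / 16.57 ≈ 1.088
Sk₂ > 0 ⇒ mean > median ⇒ right-skewed (positive skew).

1.088, right-skewed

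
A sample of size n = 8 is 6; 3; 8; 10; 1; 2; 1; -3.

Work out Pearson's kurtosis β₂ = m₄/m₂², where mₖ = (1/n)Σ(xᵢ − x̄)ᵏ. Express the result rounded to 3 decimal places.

2.067

x̄ = 3.5000
Σ(xᵢ − x̄)² = 126.0000 ⇒ m₂ = 15.75000
Σ(xᵢ − x̄)⁴ = 4102.5000 ⇒ m₄ = 512.81250
m₂² = 248.06250
β₂ = m₄/m₂² = 512.81250 / 248.06250 ≈ 2.067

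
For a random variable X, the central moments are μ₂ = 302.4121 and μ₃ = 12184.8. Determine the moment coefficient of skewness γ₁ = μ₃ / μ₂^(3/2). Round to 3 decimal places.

σ = √μ₂ = √302.4121 = 17.39000
σ³ = μ₂^(3/2) = 5258.94642
γ₁ = μ₃/σ³ = 12184.8 / 5258.94642 ≈ 2.317

2.317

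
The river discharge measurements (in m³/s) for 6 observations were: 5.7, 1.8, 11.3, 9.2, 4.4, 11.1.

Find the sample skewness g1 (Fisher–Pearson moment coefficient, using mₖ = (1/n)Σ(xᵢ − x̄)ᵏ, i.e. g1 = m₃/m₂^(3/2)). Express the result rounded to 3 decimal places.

-0.217

x̄ = (5.7 + 1.8 + 11.3 + 9.2 + 4.4 + 11.1) / 6 = 7.2500
deviations (xᵢ − x̄): -1.5500, -5.4500, 4.0500, 1.9500, -2.8500, 3.8500
Σ(xᵢ − x̄)² = 75.2550 ⇒ m₂ = 75.2550/6 = 12.54250
Σ(xᵢ − x̄)³ = -57.8400 ⇒ m₃ = -57.8400/6 = -9.64000
m₂^(3/2) = 12.54250^(1.5) = 44.41976
g1 = m₃ / m₂^(3/2) = -9.64000 / 44.41976 ≈ -0.217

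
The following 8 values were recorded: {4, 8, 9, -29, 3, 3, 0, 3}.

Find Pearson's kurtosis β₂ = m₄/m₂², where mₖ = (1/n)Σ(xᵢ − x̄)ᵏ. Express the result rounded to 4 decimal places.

5.5171

x̄ = 0.1250
Σ(xᵢ − x̄)² = 1028.8750 ⇒ m₂ = 128.60938
Σ(xᵢ − x̄)⁴ = 730034.9629 ⇒ m₄ = 91254.37036
m₂² = 16540.37134
β₂ = m₄/m₂² = 91254.37036 / 16540.37134 ≈ 5.5171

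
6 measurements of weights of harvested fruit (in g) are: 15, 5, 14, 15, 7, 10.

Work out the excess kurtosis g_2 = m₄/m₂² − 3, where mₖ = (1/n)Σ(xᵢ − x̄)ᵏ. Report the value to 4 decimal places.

-1.5428

x̄ = 11.0000
Σ(xᵢ − x̄)² = 94.0000 ⇒ m₂ = 15.66667
Σ(xᵢ − x̄)⁴ = 2146.0000 ⇒ m₄ = 357.66667
m₂² = 245.44444
g_2 = m₄/m₂² − 3 = 1.45722 − 3 ≈ -1.5428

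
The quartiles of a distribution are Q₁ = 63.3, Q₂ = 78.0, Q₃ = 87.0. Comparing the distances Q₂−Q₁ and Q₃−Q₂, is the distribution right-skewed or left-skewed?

left-skewed

Q₂ − Q₁ = 14.7;  Q₃ − Q₂ = 9.0
Q₂ − Q₁ > Q₃ − Q₂ ⇒ the lower half is more spread out ⇒ left-skewed.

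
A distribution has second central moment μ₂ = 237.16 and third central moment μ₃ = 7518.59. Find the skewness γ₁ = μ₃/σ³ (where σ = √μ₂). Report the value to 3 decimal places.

σ = √μ₂ = √237.16 = 15.40000
σ³ = μ₂^(3/2) = 3652.26400
γ₁ = μ₃/σ³ = 7518.59 / 3652.26400 ≈ 2.059

2.059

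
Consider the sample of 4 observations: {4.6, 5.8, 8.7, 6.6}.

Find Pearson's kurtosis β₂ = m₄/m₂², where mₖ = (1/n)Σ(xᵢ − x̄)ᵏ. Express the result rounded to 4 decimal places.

x̄ = 6.4250
Σ(xᵢ − x̄)² = 8.9275 ⇒ m₂ = 2.23187
Σ(xᵢ − x̄)⁴ = 38.0337 ⇒ m₄ = 9.50842
m₂² = 4.98127
β₂ = m₄/m₂² = 9.50842 / 4.98127 ≈ 1.9088

1.9088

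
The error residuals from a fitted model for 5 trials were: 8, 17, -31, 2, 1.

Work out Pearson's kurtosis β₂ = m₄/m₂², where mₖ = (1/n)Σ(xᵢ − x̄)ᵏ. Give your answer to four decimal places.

x̄ = -0.6000
Σ(xᵢ − x̄)² = 1317.2000 ⇒ m₂ = 263.44000
Σ(xᵢ − x̄)⁴ = 955545.2960 ⇒ m₄ = 191109.05920
m₂² = 69400.63360
β₂ = m₄/m₂² = 191109.05920 / 69400.63360 ≈ 2.7537

2.7537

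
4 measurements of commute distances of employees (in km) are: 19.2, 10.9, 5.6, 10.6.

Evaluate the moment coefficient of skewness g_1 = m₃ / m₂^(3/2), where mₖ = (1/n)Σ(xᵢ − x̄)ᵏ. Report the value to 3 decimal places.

0.492

x̄ = (19.2 + 10.9 + 5.6 + 10.6) / 4 = 11.5750
deviations (xᵢ − x̄): 7.6250, -0.6750, -5.9750, -0.9750
Σ(xᵢ − x̄)² = 95.2475 ⇒ m₂ = 95.2475/4 = 23.81187
Σ(xᵢ − x̄)³ = 228.7766 ⇒ m₃ = 228.7766/4 = 57.19416
m₂^(3/2) = 23.81187^(1.5) = 116.19579
g_1 = m₃ / m₂^(3/2) = 57.19416 / 116.19579 ≈ 0.492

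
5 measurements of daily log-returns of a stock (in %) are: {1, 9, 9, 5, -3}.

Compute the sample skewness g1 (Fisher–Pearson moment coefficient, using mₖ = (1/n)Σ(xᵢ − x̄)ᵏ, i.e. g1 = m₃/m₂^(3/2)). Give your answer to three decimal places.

-0.363

x̄ = (1 + 9 + 9 + 5 - 3) / 5 = 4.2000
deviations (xᵢ − x̄): -3.2000, 4.8000, 4.8000, 0.8000, -7.2000
Σ(xᵢ − x̄)² = 108.8000 ⇒ m₂ = 108.8000/5 = 21.76000
Σ(xᵢ − x̄)³ = -184.3200 ⇒ m₃ = -184.3200/5 = -36.86400
m₂^(3/2) = 21.76000^(1.5) = 101.50521
g1 = m₃ / m₂^(3/2) = -36.86400 / 101.50521 ≈ -0.363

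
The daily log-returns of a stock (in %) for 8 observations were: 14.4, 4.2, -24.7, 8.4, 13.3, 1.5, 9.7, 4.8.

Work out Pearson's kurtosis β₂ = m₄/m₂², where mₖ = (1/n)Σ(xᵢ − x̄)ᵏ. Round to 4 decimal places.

4.7914

x̄ = 3.9500
Σ(xᵢ − x̄)² = 1077.1000 ⇒ m₂ = 134.63750
Σ(xᵢ − x̄)⁴ = 694839.2798 ⇒ m₄ = 86854.90998
m₂² = 18127.25641
β₂ = m₄/m₂² = 86854.90998 / 18127.25641 ≈ 4.7914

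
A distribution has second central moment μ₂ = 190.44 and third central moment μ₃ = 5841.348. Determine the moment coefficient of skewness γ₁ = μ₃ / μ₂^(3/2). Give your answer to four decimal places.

2.2227

σ = √μ₂ = √190.44 = 13.80000
σ³ = μ₂^(3/2) = 2628.07200
γ₁ = μ₃/σ³ = 5841.348 / 2628.07200 ≈ 2.2227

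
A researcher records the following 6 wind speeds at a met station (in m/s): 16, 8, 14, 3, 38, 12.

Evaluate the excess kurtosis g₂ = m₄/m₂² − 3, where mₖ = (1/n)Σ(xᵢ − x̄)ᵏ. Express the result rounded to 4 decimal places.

0.3122

x̄ = 15.1667
Σ(xᵢ − x̄)² = 732.8333 ⇒ m₂ = 122.13889
Σ(xᵢ − x̄)⁴ = 296470.4861 ⇒ m₄ = 49411.74769
m₂² = 14917.90818
g₂ = m₄/m₂² − 3 = 3.31224 − 3 ≈ 0.3122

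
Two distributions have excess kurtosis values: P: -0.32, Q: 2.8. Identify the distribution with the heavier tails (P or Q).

Higher excess kurtosis ⇒ heavier tails relative to the normal distribution.
-0.32 vs 2.8: the larger is 2.8, so Q has heavier tails. (Q is leptokurtic — heavier-than-normal tails; the other is platykurtic.)

Q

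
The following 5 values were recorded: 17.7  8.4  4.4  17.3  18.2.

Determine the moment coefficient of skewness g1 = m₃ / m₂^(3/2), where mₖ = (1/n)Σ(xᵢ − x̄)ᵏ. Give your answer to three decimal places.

x̄ = (17.7 + 8.4 + 4.4 + 17.3 + 18.2) / 5 = 13.2000
deviations (xᵢ − x̄): 4.5000, -4.8000, -8.8000, 4.1000, 5.0000
Σ(xᵢ − x̄)² = 162.5400 ⇒ m₂ = 162.5400/5 = 32.50800
Σ(xᵢ − x̄)³ = -507.0180 ⇒ m₃ = -507.0180/5 = -101.40360
m₂^(3/2) = 32.50800^(1.5) = 185.34692
g1 = m₃ / m₂^(3/2) = -101.40360 / 185.34692 ≈ -0.547

-0.547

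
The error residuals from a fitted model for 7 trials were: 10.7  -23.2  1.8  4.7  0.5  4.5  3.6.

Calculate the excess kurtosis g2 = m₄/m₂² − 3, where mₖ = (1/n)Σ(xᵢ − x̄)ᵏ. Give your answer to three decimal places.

x̄ = 0.3714
Σ(xᵢ − x̄)² = 710.5543 ⇒ m₂ = 101.50776
Σ(xᵢ − x̄)⁴ = 320839.8697 ⇒ m₄ = 45834.26710
m₂² = 10303.82435
g2 = m₄/m₂² − 3 = 4.44828 − 3 ≈ 1.448

1.448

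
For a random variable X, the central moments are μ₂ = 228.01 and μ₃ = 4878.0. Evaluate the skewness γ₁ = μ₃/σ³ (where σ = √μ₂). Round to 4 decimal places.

1.4168

σ = √μ₂ = √228.01 = 15.10000
σ³ = μ₂^(3/2) = 3442.95100
γ₁ = μ₃/σ³ = 4878.0 / 3442.95100 ≈ 1.4168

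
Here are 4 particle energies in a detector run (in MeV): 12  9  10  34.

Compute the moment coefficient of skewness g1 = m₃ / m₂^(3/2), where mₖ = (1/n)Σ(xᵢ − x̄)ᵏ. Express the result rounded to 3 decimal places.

1.117

x̄ = (12 + 9 + 10 + 34) / 4 = 16.2500
deviations (xᵢ − x̄): -4.2500, -7.2500, -6.2500, 17.7500
Σ(xᵢ − x̄)² = 424.7500 ⇒ m₂ = 424.7500/4 = 106.18750
Σ(xᵢ − x̄)³ = 4890.3750 ⇒ m₃ = 4890.3750/4 = 1222.59375
m₂^(3/2) = 106.18750^(1.5) = 1094.23372
g1 = m₃ / m₂^(3/2) = 1222.59375 / 1094.23372 ≈ 1.117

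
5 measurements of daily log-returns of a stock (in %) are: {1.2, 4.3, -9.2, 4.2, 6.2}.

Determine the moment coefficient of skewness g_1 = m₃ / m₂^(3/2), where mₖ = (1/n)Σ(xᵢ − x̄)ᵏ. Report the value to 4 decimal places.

x̄ = (1.2 + 4.3 - 9.2 + 4.2 + 6.2) / 5 = 1.3400
deviations (xᵢ − x̄): -0.1400, 2.9600, -10.5400, 2.8600, 4.8600
Σ(xᵢ − x̄)² = 151.6720 ⇒ m₂ = 151.6720/5 = 30.33440
Σ(xᵢ − x̄)³ = -1006.7890 ⇒ m₃ = -1006.7890/5 = -201.35779
m₂^(3/2) = 30.33440^(1.5) = 167.07179
g_1 = m₃ / m₂^(3/2) = -201.35779 / 167.07179 ≈ -1.2052

-1.2052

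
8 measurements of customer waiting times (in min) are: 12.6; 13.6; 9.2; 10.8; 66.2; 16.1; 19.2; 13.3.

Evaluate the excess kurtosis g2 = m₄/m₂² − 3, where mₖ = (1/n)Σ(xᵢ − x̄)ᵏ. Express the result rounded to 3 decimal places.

2.843

x̄ = 20.1250
Σ(xᵢ − x̄)² = 2492.0550 ⇒ m₂ = 311.50688
Σ(xᵢ − x̄)⁴ = 4535987.4308 ⇒ m₄ = 566998.42885
m₂² = 97036.53317
g2 = m₄/m₂² − 3 = 5.84314 − 3 ≈ 2.843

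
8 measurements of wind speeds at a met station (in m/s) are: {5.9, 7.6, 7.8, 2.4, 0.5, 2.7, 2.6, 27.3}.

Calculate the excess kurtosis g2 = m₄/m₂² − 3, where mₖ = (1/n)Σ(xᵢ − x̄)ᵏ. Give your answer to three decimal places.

x̄ = 7.1000
Σ(xᵢ − x̄)² = 515.4800 ⇒ m₂ = 64.43500
Σ(xᵢ − x̄)⁴ = 169669.3316 ⇒ m₄ = 21208.66645
m₂² = 4151.86923
g2 = m₄/m₂² − 3 = 5.10822 − 3 ≈ 2.108

2.108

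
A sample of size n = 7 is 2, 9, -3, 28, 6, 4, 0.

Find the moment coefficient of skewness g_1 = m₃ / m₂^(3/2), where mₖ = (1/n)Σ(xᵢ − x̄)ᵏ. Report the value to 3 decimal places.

x̄ = (2 + 9 - 3 + 28 + 6 + 4 + 0) / 7 = 6.5714
deviations (xᵢ − x̄): -4.5714, 2.4286, -9.5714, 21.4286, -0.5714, -2.5714, -6.5714
Σ(xᵢ − x̄)² = 627.7143 ⇒ m₂ = 627.7143/7 = 89.67347
Σ(xᵢ − x̄)³ = 8580.6122 ⇒ m₃ = 8580.6122/7 = 1225.80175
m₂^(3/2) = 89.67347^(1.5) = 849.17257
g_1 = m₃ / m₂^(3/2) = 1225.80175 / 849.17257 ≈ 1.444

1.444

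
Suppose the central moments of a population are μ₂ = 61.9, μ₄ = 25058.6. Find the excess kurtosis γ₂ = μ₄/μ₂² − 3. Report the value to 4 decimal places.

μ₂² = 61.9² = 3831.61000
μ₄/μ₂² = 25058.6 / 3831.61000 = 6.53997
γ₂ = 6.53997 − 3 ≈ 3.5400

3.5400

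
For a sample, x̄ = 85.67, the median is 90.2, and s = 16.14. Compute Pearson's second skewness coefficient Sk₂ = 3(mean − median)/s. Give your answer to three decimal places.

Sk₂ = 3(85.67 − 90.2) / 16.14 = 3 × -4.5300 / 16.14
    = -13.5900 / 16.14 ≈ -0.842

-0.842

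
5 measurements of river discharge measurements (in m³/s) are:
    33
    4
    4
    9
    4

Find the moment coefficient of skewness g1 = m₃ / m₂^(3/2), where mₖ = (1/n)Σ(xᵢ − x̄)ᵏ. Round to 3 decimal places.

x̄ = (33 + 4 + 4 + 9 + 4) / 5 = 10.8000
deviations (xᵢ − x̄): 22.2000, -6.8000, -6.8000, -1.8000, -6.8000
Σ(xᵢ − x̄)² = 634.8000 ⇒ m₂ = 634.8000/5 = 126.96000
Σ(xᵢ − x̄)³ = 9991.9200 ⇒ m₃ = 9991.9200/5 = 1998.38400
m₂^(3/2) = 126.96000^(1.5) = 1430.54120
g1 = m₃ / m₂^(3/2) = 1998.38400 / 1430.54120 ≈ 1.397

1.397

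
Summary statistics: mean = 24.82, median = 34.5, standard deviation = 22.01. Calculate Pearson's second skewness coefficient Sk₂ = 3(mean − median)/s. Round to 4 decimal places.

-1.3194

Sk₂ = 3(24.82 − 34.5) / 22.01 = 3 × -9.6800 / 22.01
    = -29.0400 / 22.01 ≈ -1.3194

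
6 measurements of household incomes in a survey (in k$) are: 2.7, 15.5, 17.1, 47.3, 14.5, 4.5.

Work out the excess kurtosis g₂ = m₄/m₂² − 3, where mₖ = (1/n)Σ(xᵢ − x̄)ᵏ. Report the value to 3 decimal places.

x̄ = 16.9333
Σ(xᵢ − x̄)² = 1287.3133 ⇒ m₂ = 214.55222
Σ(xᵢ − x̄)⁴ = 915310.4034 ⇒ m₄ = 152551.73391
m₂² = 46032.65606
g₂ = m₄/m₂² − 3 = 3.31399 − 3 ≈ 0.314

0.314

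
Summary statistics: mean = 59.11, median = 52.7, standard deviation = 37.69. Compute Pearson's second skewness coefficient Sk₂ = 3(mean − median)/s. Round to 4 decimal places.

Sk₂ = 3(59.11 − 52.7) / 37.69 = 3 × 6.4100 / 37.69
    = 19.2300 / 37.69 ≈ 0.5102

0.5102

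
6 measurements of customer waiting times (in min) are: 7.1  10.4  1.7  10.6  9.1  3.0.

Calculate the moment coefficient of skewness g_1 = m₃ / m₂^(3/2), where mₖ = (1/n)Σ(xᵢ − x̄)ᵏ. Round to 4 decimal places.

x̄ = (7.1 + 10.4 + 1.7 + 10.6 + 9.1 + 3.0) / 6 = 6.9833
deviations (xᵢ − x̄): 0.1167, 3.4167, -5.2833, 3.6167, 2.1167, -3.9833
Σ(xᵢ − x̄)² = 73.0283 ⇒ m₂ = 73.0283/6 = 12.17139
Σ(xᵢ − x̄)³ = -114.0036 ⇒ m₃ = -114.0036/6 = -19.00059
m₂^(3/2) = 12.17139^(1.5) = 42.46295
g_1 = m₃ / m₂^(3/2) = -19.00059 / 42.46295 ≈ -0.4475

-0.4475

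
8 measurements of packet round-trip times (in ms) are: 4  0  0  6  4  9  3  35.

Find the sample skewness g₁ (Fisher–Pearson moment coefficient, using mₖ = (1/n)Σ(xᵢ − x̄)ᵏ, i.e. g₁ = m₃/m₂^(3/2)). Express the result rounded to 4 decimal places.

x̄ = (4 + 0 + 0 + 6 + 4 + 9 + 3 + 35) / 8 = 7.6250
deviations (xᵢ − x̄): -3.6250, -7.6250, -7.6250, -1.6250, -3.6250, 1.3750, -4.6250, 27.3750
Σ(xᵢ − x̄)² = 917.8750 ⇒ m₂ = 917.8750/8 = 114.73438
Σ(xᵢ − x̄)³ = 19432.0313 ⇒ m₃ = 19432.0313/8 = 2429.00391
m₂^(3/2) = 114.73438^(1.5) = 1228.96731
g₁ = m₃ / m₂^(3/2) = 2429.00391 / 1228.96731 ≈ 1.9765

1.9765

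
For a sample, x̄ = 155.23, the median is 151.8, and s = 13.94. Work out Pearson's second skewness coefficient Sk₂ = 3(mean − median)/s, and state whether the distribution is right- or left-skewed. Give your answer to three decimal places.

0.738, right-skewed

Sk₂ = 3(155.23 − 151.8) / 13.94 = 3 × 3.4300 / 13.94
    = 10.2900 / 13.94 ≈ 0.738
Sk₂ > 0 ⇒ mean > median ⇒ right-skewed (positive skew).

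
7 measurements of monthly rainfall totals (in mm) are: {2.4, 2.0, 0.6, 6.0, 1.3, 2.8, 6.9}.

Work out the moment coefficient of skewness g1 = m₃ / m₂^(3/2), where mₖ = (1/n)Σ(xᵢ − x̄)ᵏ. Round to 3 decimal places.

x̄ = (2.4 + 2.0 + 0.6 + 6.0 + 1.3 + 2.8 + 6.9) / 7 = 3.1429
deviations (xᵢ − x̄): -0.7429, -1.1429, -2.5429, 2.8571, -1.8429, -0.3429, 3.7571
Σ(xᵢ − x̄)² = 34.1171 ⇒ m₂ = 34.1171/7 = 4.87388
Σ(xᵢ − x̄)³ = 51.7160 ⇒ m₃ = 51.7160/7 = 7.38799
m₂^(3/2) = 4.87388^(1.5) = 10.75999
g1 = m₃ / m₂^(3/2) = 7.38799 / 10.75999 ≈ 0.687

0.687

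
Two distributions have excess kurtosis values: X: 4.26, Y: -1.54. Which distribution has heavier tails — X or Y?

X

Higher excess kurtosis ⇒ heavier tails relative to the normal distribution.
4.26 vs -1.54: the larger is 4.26, so X has heavier tails. (X is leptokurtic — heavier-than-normal tails; the other is platykurtic.)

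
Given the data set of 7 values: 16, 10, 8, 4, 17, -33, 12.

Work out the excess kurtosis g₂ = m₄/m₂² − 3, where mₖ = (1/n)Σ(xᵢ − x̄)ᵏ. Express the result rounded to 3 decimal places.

x̄ = 4.8571
Σ(xᵢ − x̄)² = 1792.8571 ⇒ m₂ = 256.12245
Σ(xᵢ − x̄)⁴ = 2094515.3994 ⇒ m₄ = 299216.48563
m₂² = 65598.70887
g₂ = m₄/m₂² − 3 = 4.56132 − 3 ≈ 1.561

1.561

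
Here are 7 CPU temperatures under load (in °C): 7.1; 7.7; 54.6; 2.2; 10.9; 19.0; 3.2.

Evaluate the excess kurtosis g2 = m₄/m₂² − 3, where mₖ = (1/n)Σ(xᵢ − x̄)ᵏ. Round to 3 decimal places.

1.329

x̄ = 14.9571
Σ(xᵢ − x̄)² = 2019.7371 ⇒ m₂ = 288.53388
Σ(xᵢ − x̄)⁴ = 2522505.1141 ⇒ m₄ = 360357.87344
m₂² = 83251.79849
g2 = m₄/m₂² − 3 = 4.32853 − 3 ≈ 1.329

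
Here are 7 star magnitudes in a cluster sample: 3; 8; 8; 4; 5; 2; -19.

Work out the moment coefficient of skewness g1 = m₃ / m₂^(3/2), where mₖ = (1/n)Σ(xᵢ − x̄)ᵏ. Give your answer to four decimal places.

-1.7815

x̄ = (3 + 8 + 8 + 4 + 5 + 2 - 19) / 7 = 1.5714
deviations (xᵢ − x̄): 1.4286, 6.4286, 6.4286, 2.4286, 3.4286, 0.4286, -20.5714
Σ(xᵢ − x̄)² = 525.7143 ⇒ m₂ = 525.7143/7 = 75.10204
Σ(xᵢ − x̄)³ = -8116.5306 ⇒ m₃ = -8116.5306/7 = -1159.50437
m₂^(3/2) = 75.10204^(1.5) = 650.84505
g1 = m₃ / m₂^(3/2) = -1159.50437 / 650.84505 ≈ -1.7815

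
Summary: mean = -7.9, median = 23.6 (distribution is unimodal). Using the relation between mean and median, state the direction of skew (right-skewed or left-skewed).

left-skewed

mean − median = -7.9 − 23.6 = -31.5
mean < median ⇒ the longer tail is on the left ⇒ left-skewed (negatively skewed).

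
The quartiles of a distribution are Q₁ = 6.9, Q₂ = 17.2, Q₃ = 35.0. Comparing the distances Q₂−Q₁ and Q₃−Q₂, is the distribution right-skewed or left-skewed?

right-skewed

Q₂ − Q₁ = 10.3;  Q₃ − Q₂ = 17.8
Q₃ − Q₂ > Q₂ − Q₁ ⇒ the upper half is more spread out ⇒ right-skewed.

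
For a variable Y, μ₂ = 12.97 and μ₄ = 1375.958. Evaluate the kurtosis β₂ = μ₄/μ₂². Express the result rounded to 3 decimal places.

8.179

μ₂² = 12.97² = 168.22090
μ₄/μ₂² = 1375.958 / 168.22090 = 8.17947
β₂ ≈ 8.179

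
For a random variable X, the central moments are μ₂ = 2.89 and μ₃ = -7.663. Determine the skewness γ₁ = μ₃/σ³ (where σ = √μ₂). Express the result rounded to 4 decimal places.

-1.5597

σ = √μ₂ = √2.89 = 1.70000
σ³ = μ₂^(3/2) = 4.91300
γ₁ = μ₃/σ³ = -7.663 / 4.91300 ≈ -1.5597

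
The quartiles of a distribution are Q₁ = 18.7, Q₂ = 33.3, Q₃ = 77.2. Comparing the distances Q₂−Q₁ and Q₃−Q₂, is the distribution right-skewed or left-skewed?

right-skewed

Q₂ − Q₁ = 14.6;  Q₃ − Q₂ = 43.9
Q₃ − Q₂ > Q₂ − Q₁ ⇒ the upper half is more spread out ⇒ right-skewed.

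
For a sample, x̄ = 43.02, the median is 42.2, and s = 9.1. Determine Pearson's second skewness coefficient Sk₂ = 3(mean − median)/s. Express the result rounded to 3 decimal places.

0.270

Sk₂ = 3(43.02 − 42.2) / 9.1 = 3 × 0.8200 / 9.1
    = 2.4600 / 9.1 ≈ 0.270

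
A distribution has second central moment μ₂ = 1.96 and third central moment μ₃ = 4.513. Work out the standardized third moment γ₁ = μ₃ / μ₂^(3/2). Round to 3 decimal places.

1.645

σ = √μ₂ = √1.96 = 1.40000
σ³ = μ₂^(3/2) = 2.74400
γ₁ = μ₃/σ³ = 4.513 / 2.74400 ≈ 1.645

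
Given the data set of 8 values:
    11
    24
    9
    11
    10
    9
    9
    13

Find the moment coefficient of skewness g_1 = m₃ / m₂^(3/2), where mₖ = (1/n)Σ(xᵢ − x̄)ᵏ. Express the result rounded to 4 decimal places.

x̄ = (11 + 24 + 9 + 11 + 10 + 9 + 9 + 13) / 8 = 12.0000
deviations (xᵢ − x̄): -1.0000, 12.0000, -3.0000, -1.0000, -2.0000, -3.0000, -3.0000, 1.0000
Σ(xᵢ − x̄)² = 178.0000 ⇒ m₂ = 178.0000/8 = 22.25000
Σ(xᵢ − x̄)³ = 1638.0000 ⇒ m₃ = 1638.0000/8 = 204.75000
m₂^(3/2) = 22.25000^(1.5) = 104.95304
g_1 = m₃ / m₂^(3/2) = 204.75000 / 104.95304 ≈ 1.9509

1.9509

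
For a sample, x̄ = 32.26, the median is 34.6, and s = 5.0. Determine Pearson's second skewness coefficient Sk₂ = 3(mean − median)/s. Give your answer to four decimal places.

Sk₂ = 3(32.26 − 34.6) / 5.0 = 3 × -2.3400 / 5.0
    = -7.0200 / 5.0 ≈ -1.4040

-1.4040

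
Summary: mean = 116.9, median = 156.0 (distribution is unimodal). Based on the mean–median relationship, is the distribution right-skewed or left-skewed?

mean − median = 116.9 − 156.0 = -39.1
mean < median ⇒ the longer tail is on the left ⇒ left-skewed (negatively skewed).

left-skewed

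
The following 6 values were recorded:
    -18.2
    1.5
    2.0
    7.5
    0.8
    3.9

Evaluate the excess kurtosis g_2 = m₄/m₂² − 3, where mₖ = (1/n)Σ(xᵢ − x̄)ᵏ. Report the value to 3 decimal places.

x̄ = -0.4167
Σ(xᵢ − x̄)² = 408.5483 ⇒ m₂ = 68.09139
Σ(xᵢ − x̄)⁴ = 104337.1183 ⇒ m₄ = 17389.51972
m₂² = 4636.43724
g_2 = m₄/m₂² − 3 = 3.75062 − 3 ≈ 0.751

0.751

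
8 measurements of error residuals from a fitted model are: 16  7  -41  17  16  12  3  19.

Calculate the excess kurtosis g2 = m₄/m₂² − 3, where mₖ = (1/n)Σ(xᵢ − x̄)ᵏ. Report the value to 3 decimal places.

x̄ = 6.1250
Σ(xᵢ − x̄)² = 2744.8750 ⇒ m₂ = 343.10938
Σ(xᵢ − x̄)⁴ = 4993570.8379 ⇒ m₄ = 624196.35474
m₂² = 117724.04321
g2 = m₄/m₂² − 3 = 5.30220 − 3 ≈ 2.302

2.302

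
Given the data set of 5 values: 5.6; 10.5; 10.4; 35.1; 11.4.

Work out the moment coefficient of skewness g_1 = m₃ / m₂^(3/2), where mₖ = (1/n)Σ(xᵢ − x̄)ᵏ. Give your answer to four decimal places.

x̄ = (5.6 + 10.5 + 10.4 + 35.1 + 11.4) / 5 = 14.6000
deviations (xᵢ − x̄): -9.0000, -4.1000, -4.2000, 20.5000, -3.2000
Σ(xᵢ − x̄)² = 545.9400 ⇒ m₂ = 545.9400/5 = 109.18800
Σ(xᵢ − x̄)³ = 7710.3480 ⇒ m₃ = 7710.3480/5 = 1542.06960
m₂^(3/2) = 109.18800^(1.5) = 1140.93885
g_1 = m₃ / m₂^(3/2) = 1542.06960 / 1140.93885 ≈ 1.3516

1.3516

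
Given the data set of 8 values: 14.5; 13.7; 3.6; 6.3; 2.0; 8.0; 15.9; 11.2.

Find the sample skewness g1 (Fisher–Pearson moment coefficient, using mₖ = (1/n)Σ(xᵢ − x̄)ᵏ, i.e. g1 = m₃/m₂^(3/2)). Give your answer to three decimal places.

-0.152

x̄ = (14.5 + 13.7 + 3.6 + 6.3 + 2.0 + 8.0 + 15.9 + 11.2) / 8 = 9.4000
deviations (xᵢ − x̄): 5.1000, 4.3000, -5.8000, -3.1000, -7.4000, -1.4000, 6.5000, 1.8000
Σ(xᵢ − x̄)² = 189.9600 ⇒ m₂ = 189.9600/8 = 23.74500
Σ(xᵢ − x̄)³ = -140.2560 ⇒ m₃ = -140.2560/8 = -17.53200
m₂^(3/2) = 23.74500^(1.5) = 115.70663
g1 = m₃ / m₂^(3/2) = -17.53200 / 115.70663 ≈ -0.152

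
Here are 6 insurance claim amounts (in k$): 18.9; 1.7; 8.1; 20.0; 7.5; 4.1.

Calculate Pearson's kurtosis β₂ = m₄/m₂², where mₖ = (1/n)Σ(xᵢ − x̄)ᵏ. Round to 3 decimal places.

1.548

x̄ = 10.0500
Σ(xᵢ − x̄)² = 292.7550 ⇒ m₂ = 48.79250
Σ(xᵢ − x̄)⁴ = 22107.2145 ⇒ m₄ = 3684.53576
m₂² = 2380.70806
β₂ = m₄/m₂² = 3684.53576 / 2380.70806 ≈ 1.548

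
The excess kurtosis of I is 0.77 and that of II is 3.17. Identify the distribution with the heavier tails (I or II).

II

Higher excess kurtosis ⇒ heavier tails relative to the normal distribution.
0.77 vs 3.17: the larger is 3.17, so II has heavier tails.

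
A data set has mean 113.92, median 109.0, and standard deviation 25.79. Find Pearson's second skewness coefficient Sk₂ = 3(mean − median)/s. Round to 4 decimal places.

0.5723

Sk₂ = 3(113.92 − 109.0) / 25.79 = 3 × 4.9200 / 25.79
    = 14.7600 / 25.79 ≈ 0.5723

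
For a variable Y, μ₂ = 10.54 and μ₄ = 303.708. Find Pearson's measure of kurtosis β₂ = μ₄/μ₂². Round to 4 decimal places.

2.7339

μ₂² = 10.54² = 111.09160
μ₄/μ₂² = 303.708 / 111.09160 = 2.73385
β₂ ≈ 2.7339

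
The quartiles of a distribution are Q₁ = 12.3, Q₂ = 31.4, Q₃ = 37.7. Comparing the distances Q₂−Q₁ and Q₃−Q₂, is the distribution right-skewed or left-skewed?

left-skewed

Q₂ − Q₁ = 19.1;  Q₃ − Q₂ = 6.3
Q₂ − Q₁ > Q₃ − Q₂ ⇒ the lower half is more spread out ⇒ left-skewed.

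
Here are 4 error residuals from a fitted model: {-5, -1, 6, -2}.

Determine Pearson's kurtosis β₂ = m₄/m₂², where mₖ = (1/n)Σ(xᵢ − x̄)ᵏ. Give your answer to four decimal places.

2.0831

x̄ = -0.5000
Σ(xᵢ − x̄)² = 65.0000 ⇒ m₂ = 16.25000
Σ(xᵢ − x̄)⁴ = 2200.2500 ⇒ m₄ = 550.06250
m₂² = 264.06250
β₂ = m₄/m₂² = 550.06250 / 264.06250 ≈ 2.0831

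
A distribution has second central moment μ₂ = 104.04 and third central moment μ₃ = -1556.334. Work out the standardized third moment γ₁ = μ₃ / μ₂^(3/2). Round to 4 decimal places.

σ = √μ₂ = √104.04 = 10.20000
σ³ = μ₂^(3/2) = 1061.20800
γ₁ = μ₃/σ³ = -1556.334 / 1061.20800 ≈ -1.4666

-1.4666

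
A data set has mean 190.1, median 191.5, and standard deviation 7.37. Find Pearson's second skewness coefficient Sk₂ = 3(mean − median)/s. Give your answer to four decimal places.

-0.5699

Sk₂ = 3(190.1 − 191.5) / 7.37 = 3 × -1.4000 / 7.37
    = -4.2000 / 7.37 ≈ -0.5699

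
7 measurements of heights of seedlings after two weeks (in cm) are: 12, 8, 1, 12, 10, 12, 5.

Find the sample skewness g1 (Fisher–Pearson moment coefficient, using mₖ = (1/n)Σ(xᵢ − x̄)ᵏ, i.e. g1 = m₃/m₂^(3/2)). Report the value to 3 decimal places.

-0.842

x̄ = (12 + 8 + 1 + 12 + 10 + 12 + 5) / 7 = 8.5714
deviations (xᵢ − x̄): 3.4286, -0.5714, -7.5714, 3.4286, 1.4286, 3.4286, -3.5714
Σ(xᵢ − x̄)² = 107.7143 ⇒ m₂ = 107.7143/7 = 15.38776
Σ(xᵢ − x̄)³ = -355.9592 ⇒ m₃ = -355.9592/7 = -50.85131
m₂^(3/2) = 15.38776^(1.5) = 60.36190
g1 = m₃ / m₂^(3/2) = -50.85131 / 60.36190 ≈ -0.842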